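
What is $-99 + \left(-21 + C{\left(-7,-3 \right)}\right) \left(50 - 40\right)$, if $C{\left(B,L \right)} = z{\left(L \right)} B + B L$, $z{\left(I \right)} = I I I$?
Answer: $1791$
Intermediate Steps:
$z{\left(I \right)} = I^{3}$ ($z{\left(I \right)} = I^{2} I = I^{3}$)
$C{\left(B,L \right)} = B L + B L^{3}$ ($C{\left(B,L \right)} = L^{3} B + B L = B L^{3} + B L = B L + B L^{3}$)
$-99 + \left(-21 + C{\left(-7,-3 \right)}\right) \left(50 - 40\right) = -99 + \left(-21 - - 21 \left(1 + \left(-3\right)^{2}\right)\right) \left(50 - 40\right) = -99 + \left(-21 - - 21 \left(1 + 9\right)\right) \left(50 - 40\right) = -99 + \left(-21 - \left(-21\right) 10\right) 10 = -99 + \left(-21 + 210\right) 10 = -99 + 189 \cdot 10 = -99 + 1890 = 1791$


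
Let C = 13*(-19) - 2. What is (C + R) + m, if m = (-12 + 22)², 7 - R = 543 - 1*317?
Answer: -368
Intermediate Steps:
R = -219 (R = 7 - (543 - 1*317) = 7 - (543 - 317) = 7 - 1*226 = 7 - 226 = -219)
m = 100 (m = 10² = 100)
C = -249 (C = -247 - 2 = -249)
(C + R) + m = (-249 - 219) + 100 = -468 + 100 = -368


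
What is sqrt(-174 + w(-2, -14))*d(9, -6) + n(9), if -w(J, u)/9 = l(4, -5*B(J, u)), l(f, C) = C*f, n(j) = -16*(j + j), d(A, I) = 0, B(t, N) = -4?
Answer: -288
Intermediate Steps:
n(j) = -32*j
w(J, u) = -720 (w(J, u) = -9*(-5*(-4))*4 = -180*4 = -9*80 = -720)
sqrt(-174 + w(-2, -14))*d(9, -6) + n(9) = sqrt(-174 - 720)*0 - 32*9 = sqrt(-894)*0 - 288 = (I*sqrt(894))*0 - 288 = 0 - 288 = -288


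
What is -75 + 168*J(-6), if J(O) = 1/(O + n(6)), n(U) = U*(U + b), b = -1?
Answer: -68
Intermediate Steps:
n(U) = U*(-1 + U) (n(U) = U*(U - 1) = U*(-1 + U))
J(O) = 1/(30 + O) (J(O) = 1/(O + 6*(-1 + 6)) = 1/(O + 6*5) = 1/(O + 30) = 1/(30 + O))
-75 + 168*J(-6) = -75 + 168/(30 - 6) = -75 + 168/24 = -75 + 168*(1/24) = -75 + 7 = -68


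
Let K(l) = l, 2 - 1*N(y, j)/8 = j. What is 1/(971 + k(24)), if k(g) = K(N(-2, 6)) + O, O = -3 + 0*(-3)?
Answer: 1/936 ≈ 0.0010684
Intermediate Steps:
N(y, j) = 16 - 8*j
O = -3 (O = -3 + 0 = -3)
k(g) = -35 (k(g) = (16 - 8*6) - 3 = (16 - 48) - 3 = -32 - 3 = -35)
1/(971 + k(24)) = 1/(971 - 35) = 1/936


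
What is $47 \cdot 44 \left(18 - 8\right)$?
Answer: $20680$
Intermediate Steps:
$47 \cdot 44 \left(18 - 8\right) = 2068 \cdot 10 = 20680$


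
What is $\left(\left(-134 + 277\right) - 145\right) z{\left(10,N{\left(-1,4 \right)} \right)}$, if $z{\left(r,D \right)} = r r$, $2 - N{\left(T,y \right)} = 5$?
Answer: $-200$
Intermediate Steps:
$N{\left(T,y \right)} = -3$ ($N{\left(T,y \right)} = 2 - 5 = -3$)
$z{\left(r,D \right)} = r^{2}$
$\left(\left(-134 + 277\right) - 145\right) z{\left(10,N{\left(-1,4 \right)} \right)} = \left(\left(-134 + 277\right) - 145\right) 10^{2} = \left(143 - 145\right) 100 = \left(-2\right) 100 = -200$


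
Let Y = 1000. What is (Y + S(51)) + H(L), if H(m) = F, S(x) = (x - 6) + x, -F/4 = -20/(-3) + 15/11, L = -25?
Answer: 35108/33 ≈ 1063.9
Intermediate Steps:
F = -1060/33 (F = -4*(-20/(-3) + 15/11) = -4*(-20*(-⅓) + 15*(1/11)) = -4*(20/3 + 15/11) = -4*265/33 = -1060/33 ≈ -32.121)
S(x) = -6 + 2*x (S(x) = (-6 + x) + x = -6 + 2*x)
H(m) = -1060/33
(Y + S(51)) + H(L) = (1000 + (-6 + 2*51)) - 1060/33 = (1000 + (-6 + 102)) - 1060/33 = (1000 + 96) - 1060/33 = 1096 - 1060/33 = 35108/33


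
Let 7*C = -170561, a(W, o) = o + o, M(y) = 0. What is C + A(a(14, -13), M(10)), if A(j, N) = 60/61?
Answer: -10403801/427 ≈ -24365.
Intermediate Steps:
a(W, o) = 2*o
A(j, N) = 60/61 (A(j, N) = 60*(1/61) = 60/61)
C = -170561/7 (C = (1/7)*(-170561) = -170561/7 ≈ -24366.)
C + A(a(14, -13), M(10)) = -170561/7 + 60/61 = -10403801/427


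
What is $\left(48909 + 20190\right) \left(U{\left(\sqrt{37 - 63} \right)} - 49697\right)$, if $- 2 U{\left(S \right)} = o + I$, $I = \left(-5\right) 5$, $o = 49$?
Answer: $-3434842191$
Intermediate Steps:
$I = -25$
$U{\left(S \right)} = -12$ ($U{\left(S \right)} = - \frac{49 - 25}{2} = \left(- \frac{1}{2}\right) 24 = -12$)
$\left(48909 + 20190\right) \left(U{\left(\sqrt{37 - 63} \right)} - 49697\right) = \left(48909 + 20190\right) \left(-12 - 49697\right) = 69099 \left(-49709\right) = -3434842191$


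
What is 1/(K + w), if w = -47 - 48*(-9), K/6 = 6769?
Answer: 1/40999 ≈ 2.4391e-5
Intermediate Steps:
K = 40614 (K = 6*6769 = 40614)
w = 385 (w = -47 + 432 = 385)
1/(K + w) = 1/(40614 + 385) = 1/40999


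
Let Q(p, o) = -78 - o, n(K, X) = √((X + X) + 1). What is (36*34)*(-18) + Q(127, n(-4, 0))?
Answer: -22111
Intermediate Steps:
n(K, X) = √(1 + 2*X) (n(K, X) = √(2*X + 1) = √(1 + 2*X))
(36*34)*(-18) + Q(127, n(-4, 0)) = (36*34)*(-18) + (-78 - √(1 + 2*0)) = 1224*(-18) + (-78 - √(1 + 0)) = -22032 + (-78 - √1) = -22032 + (-78 - 1*1) = -22032 + (-78 - 1) = -22032 - 79 = -22111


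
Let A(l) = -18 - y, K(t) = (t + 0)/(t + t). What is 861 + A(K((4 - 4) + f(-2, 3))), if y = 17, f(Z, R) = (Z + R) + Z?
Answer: 826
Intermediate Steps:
f(Z, R) = R + 2*Z (f(Z, R) = (R + Z) + Z = R + 2*Z)
K(t) = 1/2 (K(t) = t/((2*t)) = t*(1/(2*t)) = 1/2)
A(l) = -35 (A(l) = -18 - 1*17 = -18 - 17 = -35)
861 + A(K((4 - 4) + f(-2, 3))) = 861 - 35 = 826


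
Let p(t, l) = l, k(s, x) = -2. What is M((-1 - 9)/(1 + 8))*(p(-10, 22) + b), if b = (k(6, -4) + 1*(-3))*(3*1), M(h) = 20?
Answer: 140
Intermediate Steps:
b = -15 (b = (-2 + 1*(-3))*(3*1) = (-2 - 3)*3 = -5*3 = -15)
M((-1 - 9)/(1 + 8))*(p(-10, 22) + b) = 20*(22 - 15) = 20*7 = 140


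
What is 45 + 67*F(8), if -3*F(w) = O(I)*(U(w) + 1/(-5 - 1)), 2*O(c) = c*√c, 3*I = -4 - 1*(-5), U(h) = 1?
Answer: 45 - 335*√3/324 ≈ 43.209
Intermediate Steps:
I = ⅓ (I = (-4 - 1*(-5))/3 = (-4 + 5)/3 = (⅓)*1 = ⅓ ≈ 0.33333)
O(c) = c^(3/2)/2 (O(c) = (c*√c)/2 = c^(3/2)/2)
F(w) = -5*√3/324 (F(w) = -(⅓)^(3/2)/2*(1 + 1/(-5 - 1))/3 = -(√3/9)/2*(1 + 1/(-6))/3 = -√3/18*(1 - ⅙)/3 = -√3/18*5/(3*6) = -5*√3/324)
45 + 67*F(8) = 45 + 67*(-5*√3/324) = 45 - 335*√3/324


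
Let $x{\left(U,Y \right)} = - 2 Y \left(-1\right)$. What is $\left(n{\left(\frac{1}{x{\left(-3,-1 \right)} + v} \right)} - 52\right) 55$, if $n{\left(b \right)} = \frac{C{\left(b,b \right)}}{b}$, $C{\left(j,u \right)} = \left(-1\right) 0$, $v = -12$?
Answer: $-2860$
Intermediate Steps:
$C{\left(j,u \right)} = 0$
$x{\left(U,Y \right)} = 2 Y$
$n{\left(b \right)} = 0$ ($n{\left(b \right)} = \frac{0}{b} = 0$)
$\left(n{\left(\frac{1}{x{\left(-3,-1 \right)} + v} \right)} - 52\right) 55 = \left(0 - 52\right) 55 = \left(-52\right) 55 = -2860$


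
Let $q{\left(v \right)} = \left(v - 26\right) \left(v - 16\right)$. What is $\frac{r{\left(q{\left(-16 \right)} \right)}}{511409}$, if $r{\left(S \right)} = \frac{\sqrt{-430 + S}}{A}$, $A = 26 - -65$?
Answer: $\frac{\sqrt{914}}{46538219} \approx 6.4963 \cdot 10^{-7}$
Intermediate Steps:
$A = 91$ ($A = 26 + 65 = 91$)
$q{\left(v \right)} = \left(-26 + v\right) \left(-16 + v\right)$
$r{\left(S \right)} = \frac{\sqrt{-430 + S}}{91}$
$\frac{r{\left(q{\left(-16 \right)} \right)}}{511409} = \frac{\frac{1}{91} \sqrt{-430 + \left(416 + \left(-16\right)^{2} - -672\right)}}{511409} = \frac{\sqrt{-430 + \left(416 + 256 + 672\right)}}{91} \cdot \frac{1}{511409} = \frac{\sqrt{-430 + 1344}}{91} \cdot \frac{1}{511409} = \frac{\sqrt{914}}{91} \cdot \frac{1}{511409} = \frac{\sqrt{914}}{46538219}$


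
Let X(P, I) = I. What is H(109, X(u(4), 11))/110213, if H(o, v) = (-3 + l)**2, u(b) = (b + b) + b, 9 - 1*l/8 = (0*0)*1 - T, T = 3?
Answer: 8649/110213 ≈ 0.078475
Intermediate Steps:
l = 96 (l = 72 - 8*((0*0)*1 - 1*3) = 72 - 8*(0*1 - 3) = 72 - 8*(0 - 3) = 72 - 8*(-3) = 72 + 24 = 96)
u(b) = 3*b (u(b) = 2*b + b = 3*b)
H(o, v) = 8649 (H(o, v) = (-3 + 96)**2 = 93**2 = 8649)
H(109, X(u(4), 11))/110213 = 8649/110213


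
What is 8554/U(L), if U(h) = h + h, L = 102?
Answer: 4277/102 ≈ 41.931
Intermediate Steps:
U(h) = 2*h
8554/U(L) = 8554/((2*102)) = 8554/204 = 8554*(1/204) = 4277/102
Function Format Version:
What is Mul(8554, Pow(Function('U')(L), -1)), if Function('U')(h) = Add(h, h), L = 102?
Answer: Rational(4277, 102) ≈ 41.931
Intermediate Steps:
Function('U')(h) = Mul(2, h)
Mul(8554, Pow(Function('U')(L), -1)) = Mul(8554, Pow(Mul(2, 102), -1)) = Mul(8554, Pow(204, -1)) = Mul(8554, Rational(1, 204)) = Rational(4277, 102)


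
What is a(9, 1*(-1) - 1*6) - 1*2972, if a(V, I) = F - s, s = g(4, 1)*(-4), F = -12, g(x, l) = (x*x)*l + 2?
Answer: -2912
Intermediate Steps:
g(x, l) = 2 + l*x² (g(x, l) = x²*l + 2 = l*x² + 2 = 2 + l*x²)
s = -72 (s = (2 + 1*4²)*(-4) = (2 + 1*16)*(-4) = (2 + 16)*(-4) = 18*(-4) = -72)
a(V, I) = 60 (a(V, I) = -12 - 1*(-72) = -12 + 72 = 60)
a(9, 1*(-1) - 1*6) - 1*2972 = 60 - 1*2972 = 60 - 2972 = -2912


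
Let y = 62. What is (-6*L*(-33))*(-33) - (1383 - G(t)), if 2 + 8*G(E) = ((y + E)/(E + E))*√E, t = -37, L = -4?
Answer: 99011/4 - 25*I*√37/592 ≈ 24753.0 - 0.25687*I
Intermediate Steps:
G(E) = -¼ + (62 + E)/(16*√E) (G(E) = -¼ + (((62 + E)/(E + E))*√E)/8 = -¼ + (((62 + E)/((2*E)))*√E)/8 = -¼ + (((62 + E)*(1/(2*E)))*√E)/8 = -¼ + (((62 + E)/(2*E))*√E)/8 = -¼ + ((62 + E)/(2*√E))/8 = -¼ + (62 + E)/(16*√E))
(-6*L*(-33))*(-33) - (1383 - G(t)) = (-6*(-4)*(-33))*(-33) - (1383 - (62 - 37 - 4*I*√37)/(16*√(-37))) = (24*(-33))*(-33) - (1383 - (-I*√37/37)*(62 - 37 - 4*I*√37)/16) = -792*(-33) - (1383 - (-I*√37/37)*(62 - 37 - 4*I*√37)/16) = 26136 - (1383 - (-I*√37/37)*(25 - 4*I*√37)/16) = 26136 - (1383 - (-1)*I*√37*(25 - 4*I*√37)/592) = 26136 - (1383 + I*√37*(25 - 4*I*√37)/592) = 26136 + (-1383 - I*√37*(25 - 4*I*√37)/592) = 24753 - I*√37*(25 - 4*I*√37)/592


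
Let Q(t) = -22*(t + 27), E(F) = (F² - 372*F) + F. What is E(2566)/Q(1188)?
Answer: -563237/2673 ≈ -210.71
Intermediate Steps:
E(F) = F² - 371*F
Q(t) = -594 - 22*t (Q(t) = -22*(27 + t) = -594 - 22*t)
E(2566)/Q(1188) = (2566*(-371 + 2566))/(-594 - 22*1188) = (2566*2195)/(-594 - 26136) = 5632370/(-26730) = 5632370*(-1/26730) = -563237/2673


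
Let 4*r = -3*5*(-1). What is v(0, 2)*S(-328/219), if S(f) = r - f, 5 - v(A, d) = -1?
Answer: 4597/146 ≈ 31.486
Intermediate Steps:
v(A, d) = 6 (v(A, d) = 5 - 1*(-1) = 5 + 1 = 6)
r = 15/4 (r = (-3*5*(-1))/4 = (-15*(-1))/4 = (¼)*15 = 15/4 ≈ 3.7500)
S(f) = 15/4 - f
v(0, 2)*S(-328/219) = 6*(15/4 - (-328)/219) = 6*(15/4 - 1*(-328/219)) = 6*(15/4 + 328/219) = 6*(4597/876) = 4597/146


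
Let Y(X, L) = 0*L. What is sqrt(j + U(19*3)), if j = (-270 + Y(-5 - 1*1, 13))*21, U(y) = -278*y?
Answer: 2*I*sqrt(5379) ≈ 146.68*I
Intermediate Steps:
Y(X, L) = 0
j = -5670 (j = (-270 + 0)*21 = -270*21 = -5670)
sqrt(j + U(19*3)) = sqrt(-5670 - 5282*3) = sqrt(-5670 - 278*57) = sqrt(-5670 - 15846) = sqrt(-21516) = 2*I*sqrt(5379)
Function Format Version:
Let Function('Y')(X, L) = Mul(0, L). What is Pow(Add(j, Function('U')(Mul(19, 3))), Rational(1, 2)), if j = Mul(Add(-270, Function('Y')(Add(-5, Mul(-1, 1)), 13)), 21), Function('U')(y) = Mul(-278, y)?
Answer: Mul(2, I, Pow(5379, Rational(1, 2))) ≈ Mul(146.68, I)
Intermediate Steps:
Function('Y')(X, L) = 0
j = -5670 (j = Mul(Add(-270, 0), 21) = Mul(-270, 21) = -5670)
Pow(Add(j, Function('U')(Mul(19, 3))), Rational(1, 2)) = Pow(Add(-5670, Mul(-278, Mul(19, 3))), Rational(1, 2)) = Pow(Add(-5670, Mul(-278, 57)), Rational(1, 2)) = Pow(Add(-5670, -15846), Rational(1, 2)) = Pow(-21516, Rational(1, 2)) = Mul(2, I, Pow(5379, Rational(1, 2)))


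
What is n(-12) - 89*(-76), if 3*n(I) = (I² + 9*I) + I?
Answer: 6772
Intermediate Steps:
n(I) = I²/3 + 10*I/3 (n(I) = ((I² + 9*I) + I)/3 = (I² + 10*I)/3 = I²/3 + 10*I/3)
n(-12) - 89*(-76) = (⅓)*(-12)*(10 - 12) - 89*(-76) = (⅓)*(-12)*(-2) + 6764 = 8 + 6764 = 6772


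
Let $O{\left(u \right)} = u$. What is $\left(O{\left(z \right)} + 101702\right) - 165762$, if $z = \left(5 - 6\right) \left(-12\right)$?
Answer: $-64048$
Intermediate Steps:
$z = 12$ ($z = \left(-1\right) \left(-12\right) = 12$)
$\left(O{\left(z \right)} + 101702\right) - 165762 = \left(12 + 101702\right) - 165762 = 101714 - 165762 = -64048$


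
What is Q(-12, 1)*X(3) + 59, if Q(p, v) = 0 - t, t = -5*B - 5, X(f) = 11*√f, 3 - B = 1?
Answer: 59 + 165*√3 ≈ 344.79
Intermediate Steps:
B = 2 (B = 3 - 1*1 = 3 - 1 = 2)
t = -15 (t = -5*2 - 5 = -10 - 5 = -15)
Q(p, v) = 15 (Q(p, v) = 0 - 1*(-15) = 0 + 15 = 15)
Q(-12, 1)*X(3) + 59 = 15*(11*√3) + 59 = 165*√3 + 59 = 59 + 165*√3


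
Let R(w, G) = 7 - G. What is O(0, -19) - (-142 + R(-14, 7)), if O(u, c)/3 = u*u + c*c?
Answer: 1225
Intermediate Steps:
O(u, c) = 3*c² + 3*u² (O(u, c) = 3*(u*u + c*c) = 3*(u² + c²) = 3*(c² + u²) = 3*c² + 3*u²)
O(0, -19) - (-142 + R(-14, 7)) = (3*(-19)² + 3*0²) - (-142 + (7 - 1*7)) = (3*361 + 3*0) - (-142 + (7 - 7)) = (1083 + 0) - (-142 + 0) = 1083 - 1*(-142) = 1083 + 142 = 1225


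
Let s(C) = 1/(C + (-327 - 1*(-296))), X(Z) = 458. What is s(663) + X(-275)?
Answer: 289457/632 ≈ 458.00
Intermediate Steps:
s(C) = 1/(-31 + C) (s(C) = 1/(C + (-327 + 296)) = 1/(C - 31) = 1/(-31 + C))
s(663) + X(-275) = 1/(-31 + 663) + 458 = 1/632 + 458 = 289457/632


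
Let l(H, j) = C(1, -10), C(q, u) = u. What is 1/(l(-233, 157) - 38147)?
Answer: -1/38157 ≈ -2.6208e-5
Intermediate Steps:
l(H, j) = -10
1/(l(-233, 157) - 38147) = 1/(-10 - 38147) = 1/(-38157) = -1/38157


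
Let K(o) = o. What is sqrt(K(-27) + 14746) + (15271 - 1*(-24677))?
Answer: 39948 + sqrt(14719) ≈ 40069.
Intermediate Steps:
sqrt(K(-27) + 14746) + (15271 - 1*(-24677)) = sqrt(-27 + 14746) + (15271 - 1*(-24677)) = sqrt(14719) + (15271 + 24677) = sqrt(14719) + 39948 = 39948 + sqrt(14719)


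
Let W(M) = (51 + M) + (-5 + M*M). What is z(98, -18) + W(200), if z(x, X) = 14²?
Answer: 40442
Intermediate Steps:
z(x, X) = 196
W(M) = 46 + M + M² (W(M) = (51 + M) + (-5 + M²) = 46 + M + M²)
z(98, -18) + W(200) = 196 + (46 + 200 + 200²) = 196 + (46 + 200 + 40000) = 196 + 40246 = 40442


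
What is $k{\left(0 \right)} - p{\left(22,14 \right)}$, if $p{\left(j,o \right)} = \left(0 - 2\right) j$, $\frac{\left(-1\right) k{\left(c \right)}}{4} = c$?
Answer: $44$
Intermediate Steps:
$k{\left(c \right)} = - 4 c$
$p{\left(j,o \right)} = - 2 j$
$k{\left(0 \right)} - p{\left(22,14 \right)} = \left(-4\right) 0 - \left(-2\right) 22 = 0 - -44 = 0 + 44 = 44$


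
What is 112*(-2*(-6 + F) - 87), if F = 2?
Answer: -8848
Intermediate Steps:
112*(-2*(-6 + F) - 87) = 112*(-2*(-6 + 2) - 87) = 112*(-2*(-4) - 87) = 112*(8 - 87) = 112*(-79) = -8848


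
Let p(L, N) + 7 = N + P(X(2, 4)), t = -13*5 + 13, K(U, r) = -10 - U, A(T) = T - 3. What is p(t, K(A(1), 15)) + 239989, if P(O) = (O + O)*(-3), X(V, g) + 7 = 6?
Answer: 239980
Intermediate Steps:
A(T) = -3 + T
X(V, g) = -1 (X(V, g) = -7 + 6 = -1)
P(O) = -6*O (P(O) = (2*O)*(-3) = -6*O)
t = -52 (t = -65 + 13 = -52)
p(L, N) = -1 + N (p(L, N) = -7 + (N - 6*(-1)) = -7 + (N + 6) = -7 + (6 + N) = -1 + N)
p(t, K(A(1), 15)) + 239989 = (-1 + (-10 - (-3 + 1))) + 239989 = (-1 + (-10 - 1*(-2))) + 239989 = (-1 + (-10 + 2)) + 239989 = (-1 - 8) + 239989 = -9 + 239989 = 239980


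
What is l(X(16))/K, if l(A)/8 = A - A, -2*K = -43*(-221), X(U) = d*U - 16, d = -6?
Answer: 0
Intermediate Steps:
X(U) = -16 - 6*U (X(U) = -6*U - 16 = -16 - 6*U)
K = -9503/2 (K = -(-43)*(-221)/2 = -½*9503 = -9503/2 ≈ -4751.5)
l(A) = 0 (l(A) = 8*(A - A) = 8*0 = 0)
l(X(16))/K = 0/(-9503/2) = 0*(-2/9503) = 0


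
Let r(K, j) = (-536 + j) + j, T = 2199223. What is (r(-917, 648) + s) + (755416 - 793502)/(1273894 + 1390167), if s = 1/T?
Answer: 4452653053755163/5858864224603 ≈ 759.99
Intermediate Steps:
r(K, j) = -536 + 2*j
s = 1/2199223 ≈ 4.5471e-7
(r(-917, 648) + s) + (755416 - 793502)/(1273894 + 1390167) = ((-536 + 2*648) + 1/2199223) + (755416 - 793502)/(1273894 + 1390167) = ((-536 + 1296) + 1/2199223) - 38086/2664061 = (760 + 1/2199223) - 38086*1/2664061 = 1671409481/2199223 - 38086/2664061 = 4452653053755163/5858864224603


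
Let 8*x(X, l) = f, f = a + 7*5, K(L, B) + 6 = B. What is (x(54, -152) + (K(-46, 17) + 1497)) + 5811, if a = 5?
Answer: 7324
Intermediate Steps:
K(L, B) = -6 + B
f = 40 (f = 5 + 7*5 = 5 + 35 = 40)
x(X, l) = 5 (x(X, l) = (1/8)*40 = 5)
(x(54, -152) + (K(-46, 17) + 1497)) + 5811 = (5 + ((-6 + 17) + 1497)) + 5811 = (5 + (11 + 1497)) + 5811 = (5 + 1508) + 5811 = 1513 + 5811 = 7324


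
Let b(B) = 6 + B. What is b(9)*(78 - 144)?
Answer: -990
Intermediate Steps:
b(9)*(78 - 144) = (6 + 9)*(78 - 144) = 15*(-66) = -990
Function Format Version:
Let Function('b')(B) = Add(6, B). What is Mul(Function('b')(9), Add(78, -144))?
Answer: -990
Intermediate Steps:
Mul(Function('b')(9), Add(78, -144)) = Mul(Add(6, 9), Add(78, -144)) = Mul(15, -66) = -990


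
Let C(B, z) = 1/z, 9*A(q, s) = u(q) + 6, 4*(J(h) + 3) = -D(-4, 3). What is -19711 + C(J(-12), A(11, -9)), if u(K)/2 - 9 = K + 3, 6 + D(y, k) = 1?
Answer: -1024963/52 ≈ -19711.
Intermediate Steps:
D(y, k) = -5 (D(y, k) = -6 + 1 = -5)
J(h) = -7/4 (J(h) = -3 + (-1*(-5))/4 = -3 + (1/4)*5 = -3 + 5/4 = -7/4)
u(K) = 24 + 2*K (u(K) = 18 + 2*(K + 3) = 18 + 2*(3 + K) = 18 + (6 + 2*K) = 24 + 2*K)
A(q, s) = 10/3 + 2*q/9 (A(q, s) = ((24 + 2*q) + 6)/9 = (30 + 2*q)/9 = 10/3 + 2*q/9)
-19711 + C(J(-12), A(11, -9)) = -19711 + 1/(10/3 + (2/9)*11) = -19711 + 1/(10/3 + 22/9) = -19711 + 1/(52/9) = -19711 + 9/52 = -1024963/52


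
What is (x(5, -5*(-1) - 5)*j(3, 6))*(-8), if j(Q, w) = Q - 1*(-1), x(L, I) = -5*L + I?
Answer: 800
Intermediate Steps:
x(L, I) = I - 5*L
j(Q, w) = 1 + Q (j(Q, w) = Q + 1 = 1 + Q)
(x(5, -5*(-1) - 5)*j(3, 6))*(-8) = (((-5*(-1) - 5) - 5*5)*(1 + 3))*(-8) = (((5 - 5) - 25)*4)*(-8) = ((0 - 25)*4)*(-8) = -25*4*(-8) = -100*(-8) = 800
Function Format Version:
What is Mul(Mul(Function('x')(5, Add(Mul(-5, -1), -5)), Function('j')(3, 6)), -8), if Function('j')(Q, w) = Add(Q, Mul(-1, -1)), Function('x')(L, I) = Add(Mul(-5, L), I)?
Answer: 800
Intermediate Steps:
Function('x')(L, I) = Add(I, Mul(-5, L))
Function('j')(Q, w) = Add(1, Q) (Function('j')(Q, w) = Add(Q, 1) = Add(1, Q))
Mul(Mul(Function('x')(5, Add(Mul(-5, -1), -5)), Function('j')(3, 6)), -8) = Mul(Mul(Add(Add(Mul(-5, -1), -5), Mul(-5, 5)), Add(1, 3)), -8) = Mul(Mul(Add(Add(5, -5), -25), 4), -8) = Mul(Mul(Add(0, -25), 4), -8) = Mul(Mul(-25, 4), -8) = Mul(-100, -8) = 800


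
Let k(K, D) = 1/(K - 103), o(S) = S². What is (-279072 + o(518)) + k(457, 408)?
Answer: -3804791/354 ≈ -10748.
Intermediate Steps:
k(K, D) = 1/(-103 + K)
(-279072 + o(518)) + k(457, 408) = (-279072 + 518²) + 1/(-103 + 457) = (-279072 + 268324) + 1/354 = -10748 + 1/354 = -3804791/354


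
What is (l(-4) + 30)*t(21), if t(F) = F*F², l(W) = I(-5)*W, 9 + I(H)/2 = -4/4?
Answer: 1018710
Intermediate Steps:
I(H) = -20 (I(H) = -18 + 2*(-4/4) = -18 + 2*(-4*¼) = -18 + 2*(-1) = -18 - 2 = -20)
l(W) = -20*W
t(F) = F³
(l(-4) + 30)*t(21) = (-20*(-4) + 30)*21³ = (80 + 30)*9261 = 110*9261 = 1018710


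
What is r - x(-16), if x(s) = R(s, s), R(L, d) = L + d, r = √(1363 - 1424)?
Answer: 32 + I*√61 ≈ 32.0 + 7.8102*I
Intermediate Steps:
r = I*√61 (r = √(-61) = I*√61 ≈ 7.8102*I)
x(s) = 2*s (x(s) = s + s = 2*s)
r - x(-16) = I*√61 - 2*(-16) = I*√61 - 1*(-32) = I*√61 + 32 = 32 + I*√61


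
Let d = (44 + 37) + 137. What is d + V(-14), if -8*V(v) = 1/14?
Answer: 24415/112 ≈ 217.99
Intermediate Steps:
V(v) = -1/112 (V(v) = -⅛/14 = -⅛*1/14 = -1/112)
d = 218 (d = 81 + 137 = 218)
d + V(-14) = 218 - 1/112 = 24415/112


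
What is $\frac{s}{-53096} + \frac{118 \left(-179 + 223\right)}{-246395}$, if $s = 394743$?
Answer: $- \frac{97538375917}{13082588920} \approx -7.4556$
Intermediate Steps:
$\frac{s}{-53096} + \frac{118 \left(-179 + 223\right)}{-246395} = \frac{394743}{-53096} + \frac{118 \left(-179 + 223\right)}{-246395} = 394743 \left(- \frac{1}{53096}\right) + 118 \cdot 44 \left(- \frac{1}{246395}\right) = - \frac{394743}{53096} + 5192 \left(- \frac{1}{246395}\right) = - \frac{394743}{53096} - \frac{5192}{246395} = - \frac{97538375917}{13082588920}$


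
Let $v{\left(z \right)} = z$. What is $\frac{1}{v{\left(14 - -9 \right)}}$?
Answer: $\frac{1}{23} \approx 0.043478$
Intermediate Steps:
$\frac{1}{v{\left(14 - -9 \right)}} = \frac{1}{14 - -9} = \frac{1}{14 + 9} = \frac{1}{23}$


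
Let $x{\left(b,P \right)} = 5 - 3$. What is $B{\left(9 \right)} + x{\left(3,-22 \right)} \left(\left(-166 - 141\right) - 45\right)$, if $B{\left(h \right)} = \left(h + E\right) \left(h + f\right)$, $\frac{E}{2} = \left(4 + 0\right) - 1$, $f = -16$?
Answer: $-809$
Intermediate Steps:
$x{\left(b,P \right)} = 2$ ($x{\left(b,P \right)} = 5 - 3 = 2$)
$E = 6$ ($E = 2 \left(\left(4 + 0\right) - 1\right) = 2 \left(4 - 1\right) = 2 \cdot 3 = 6$)
$B{\left(h \right)} = \left(-16 + h\right) \left(6 + h\right)$ ($B{\left(h \right)} = \left(h + 6\right) \left(h - 16\right) = \left(6 + h\right) \left(-16 + h\right) = \left(-16 + h\right) \left(6 + h\right)$)
$B{\left(9 \right)} + x{\left(3,-22 \right)} \left(\left(-166 - 141\right) - 45\right) = \left(-96 + 9^{2} - 90\right) + 2 \left(\left(-166 - 141\right) - 45\right) = \left(-96 + 81 - 90\right) + 2 \left(-307 - 45\right) = -105 + 2 \left(-352\right) = -105 - 704 = -809$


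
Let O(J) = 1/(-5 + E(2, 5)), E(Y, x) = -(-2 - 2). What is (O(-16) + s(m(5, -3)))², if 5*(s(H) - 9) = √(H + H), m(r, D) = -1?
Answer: (40 + I*√2)²/25 ≈ 63.92 + 4.5255*I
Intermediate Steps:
E(Y, x) = 4 (E(Y, x) = -1*(-4) = 4)
s(H) = 9 + √2*√H/5 (s(H) = 9 + √(H + H)/5 = 9 + √(2*H)/5 = 9 + (√2*√H)/5 = 9 + √2*√H/5)
O(J) = -1 (O(J) = 1/(-5 + 4) = 1/(-1) = -1)
(O(-16) + s(m(5, -3)))² = (-1 + (9 + √2*√(-1)/5))² = (-1 + (9 + √2*I/5))² = (-1 + (9 + I*√2/5))² = (8 + I*√2/5)²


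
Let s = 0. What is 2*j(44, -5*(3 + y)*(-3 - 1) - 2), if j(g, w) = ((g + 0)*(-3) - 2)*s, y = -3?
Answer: 0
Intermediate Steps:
j(g, w) = 0 (j(g, w) = ((g + 0)*(-3) - 2)*0 = (g*(-3) - 2)*0 = (-3*g - 2)*0 = (-2 - 3*g)*0 = 0)
2*j(44, -5*(3 + y)*(-3 - 1) - 2) = 2*0 = 0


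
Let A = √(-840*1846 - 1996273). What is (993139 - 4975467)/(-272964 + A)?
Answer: 155290311456/10644698887 + 568904*I*√3546913/10644698887 ≈ 14.589 + 0.10065*I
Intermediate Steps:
A = I*√3546913 (A = √(-1550640 - 1996273) = √(-3546913) = I*√3546913 ≈ 1883.3*I)
(993139 - 4975467)/(-272964 + A) = (993139 - 4975467)/(-272964 + I*√3546913) = -3982328/(-272964 + I*√3546913)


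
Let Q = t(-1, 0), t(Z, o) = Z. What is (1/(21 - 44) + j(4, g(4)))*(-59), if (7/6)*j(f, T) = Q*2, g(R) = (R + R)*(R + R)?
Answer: 16697/161 ≈ 103.71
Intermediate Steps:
Q = -1
g(R) = 4*R² (g(R) = (2*R)*(2*R) = 4*R²)
j(f, T) = -12/7 (j(f, T) = 6*(-1*2)/7 = (6/7)*(-2) = -12/7)
(1/(21 - 44) + j(4, g(4)))*(-59) = (1/(21 - 44) - 12/7)*(-59) = (1/(-23) - 12/7)*(-59) = (-1/23 - 12/7)*(-59) = -283/161*(-59) = 16697/161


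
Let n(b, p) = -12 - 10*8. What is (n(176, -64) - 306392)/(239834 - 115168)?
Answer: -153242/62333 ≈ -2.4584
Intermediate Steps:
n(b, p) = -92 (n(b, p) = -12 - 80 = -92)
(n(176, -64) - 306392)/(239834 - 115168) = (-92 - 306392)/(239834 - 115168) = -306484/124666 = -306484*1/124666 = -153242/62333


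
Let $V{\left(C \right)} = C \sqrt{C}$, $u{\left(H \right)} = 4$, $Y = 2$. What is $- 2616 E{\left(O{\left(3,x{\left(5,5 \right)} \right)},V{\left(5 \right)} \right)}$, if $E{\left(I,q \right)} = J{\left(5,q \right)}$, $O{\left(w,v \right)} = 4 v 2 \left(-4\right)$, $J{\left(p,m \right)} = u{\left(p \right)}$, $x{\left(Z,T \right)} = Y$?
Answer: $-10464$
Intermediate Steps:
$x{\left(Z,T \right)} = 2$
$J{\left(p,m \right)} = 4$
$O{\left(w,v \right)} = - 32 v$ ($O{\left(w,v \right)} = 8 v \left(-4\right) = - 32 v$)
$V{\left(C \right)} = C^{\frac{3}{2}}$
$E{\left(I,q \right)} = 4$
$- 2616 E{\left(O{\left(3,x{\left(5,5 \right)} \right)},V{\left(5 \right)} \right)} = \left(-2616\right) 4 = -10464$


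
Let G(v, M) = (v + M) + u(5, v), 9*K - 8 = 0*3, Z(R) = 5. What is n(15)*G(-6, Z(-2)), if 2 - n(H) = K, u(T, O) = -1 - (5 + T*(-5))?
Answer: 20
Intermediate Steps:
K = 8/9 (K = 8/9 + (0*3)/9 = 8/9 + (⅑)*0 = 8/9 + 0 = 8/9 ≈ 0.88889)
u(T, O) = -6 + 5*T (u(T, O) = -1 - (5 - 5*T) = -1 + (-5 + 5*T) = -6 + 5*T)
n(H) = 10/9 (n(H) = 2 - 1*8/9 = 2 - 8/9 = 10/9)
G(v, M) = 19 + M + v (G(v, M) = (v + M) + (-6 + 5*5) = (M + v) + (-6 + 25) = (M + v) + 19 = 19 + M + v)
n(15)*G(-6, Z(-2)) = 10*(19 + 5 - 6)/9 = (10/9)*18 = 20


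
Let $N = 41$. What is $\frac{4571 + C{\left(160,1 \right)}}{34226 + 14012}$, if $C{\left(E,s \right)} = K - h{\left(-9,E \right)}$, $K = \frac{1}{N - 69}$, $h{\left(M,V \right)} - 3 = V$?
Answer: $\frac{123423}{1350664} \approx 0.09138$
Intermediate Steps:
$h{\left(M,V \right)} = 3 + V$
$K = - \frac{1}{28}$ ($K = \frac{1}{41 - 69} = \frac{1}{-28} = - \frac{1}{28} \approx -0.035714$)
$C{\left(E,s \right)} = - \frac{85}{28} - E$ ($C{\left(E,s \right)} = - \frac{1}{28} - \left(3 + E\right) = - \frac{85}{28} - E$)
$\frac{4571 + C{\left(160,1 \right)}}{34226 + 14012} = \frac{4571 - \frac{4565}{28}}{34226 + 14012} = \frac{4571 - \frac{4565}{28}}{48238} = \left(4571 - \frac{4565}{28}\right) \frac{1}{48238} = \frac{123423}{28} \cdot \frac{1}{48238} = \frac{123423}{1350664}$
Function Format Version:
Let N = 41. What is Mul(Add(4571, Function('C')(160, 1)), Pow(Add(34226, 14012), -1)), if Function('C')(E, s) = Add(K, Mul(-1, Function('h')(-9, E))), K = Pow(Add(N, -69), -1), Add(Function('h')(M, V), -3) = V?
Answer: Rational(123423, 1350664) ≈ 0.091380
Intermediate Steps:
Function('h')(M, V) = Add(3, V)
K = Rational(-1, 28) (K = Pow(Add(41, -69), -1) = Pow(-28, -1) = Rational(-1, 28) ≈ -0.035714)
Function('C')(E, s) = Add(Rational(-85, 28), Mul(-1, E)) (Function('C')(E, s) = Add(Rational(-1, 28), Mul(-1, Add(3, E))) = Add(Rational(-1, 28), Add(-3, Mul(-1, E))) = Add(Rational(-85, 28), Mul(-1, E)))
Mul(Add(4571, Function('C')(160, 1)), Pow(Add(34226, 14012), -1)) = Mul(Add(4571, Add(Rational(-85, 28), Mul(-1, 160))), Pow(Add(34226, 14012), -1)) = Mul(Add(4571, Add(Rational(-85, 28), -160)), Pow(48238, -1)) = Mul(Add(4571, Rational(-4565, 28)), Rational(1, 48238)) = Mul(Rational(123423, 28), Rational(1, 48238)) = Rational(123423, 1350664)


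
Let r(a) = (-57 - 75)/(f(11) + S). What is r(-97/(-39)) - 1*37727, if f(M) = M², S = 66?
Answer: -641371/17 ≈ -37728.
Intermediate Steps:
r(a) = -12/17 (r(a) = (-57 - 75)/(11² + 66) = -132/(121 + 66) = -132/187 = -132*1/187 = -12/17)
r(-97/(-39)) - 1*37727 = -12/17 - 1*37727 = -12/17 - 37727 = -641371/17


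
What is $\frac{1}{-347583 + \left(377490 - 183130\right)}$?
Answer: $- \frac{1}{153223} \approx -6.5264 \cdot 10^{-6}$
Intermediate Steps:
$\frac{1}{-347583 + \left(377490 - 183130\right)} = \frac{1}{-347583 + 194360} = \frac{1}{-153223} = - \frac{1}{153223}$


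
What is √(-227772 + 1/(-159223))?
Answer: 581*I*√17106441451/159223 ≈ 477.25*I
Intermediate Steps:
√(-227772 + 1/(-159223)) = √(-227772 - 1/159223) = √(-36266541157/159223) = 581*I*√17106441451/159223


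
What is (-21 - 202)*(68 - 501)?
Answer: 96559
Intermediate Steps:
(-21 - 202)*(68 - 501) = -223*(-433) = 96559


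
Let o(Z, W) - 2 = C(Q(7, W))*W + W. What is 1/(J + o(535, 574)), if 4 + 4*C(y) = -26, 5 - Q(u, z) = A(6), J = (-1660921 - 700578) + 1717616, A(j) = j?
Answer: -1/647612 ≈ -1.5441e-6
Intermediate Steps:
J = -643883 (J = -2361499 + 1717616 = -643883)
Q(u, z) = -1 (Q(u, z) = 5 - 1*6 = 5 - 6 = -1)
C(y) = -15/2 (C(y) = -1 + (¼)*(-26) = -1 - 13/2 = -15/2)
o(Z, W) = 2 - 13*W/2 (o(Z, W) = 2 + (-15*W/2 + W) = 2 - 13*W/2)
1/(J + o(535, 574)) = 1/(-643883 + (2 - 13/2*574)) = 1/(-643883 + (2 - 3731)) = 1/(-643883 - 3729) = 1/(-647612) = -1/647612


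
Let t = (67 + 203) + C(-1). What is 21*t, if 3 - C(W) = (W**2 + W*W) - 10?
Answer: 5901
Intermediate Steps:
C(W) = 13 - 2*W**2 (C(W) = 3 - ((W**2 + W*W) - 10) = 3 - ((W**2 + W**2) - 10) = 3 - (2*W**2 - 10) = 3 - (-10 + 2*W**2) = 3 + (10 - 2*W**2) = 13 - 2*W**2)
t = 281 (t = (67 + 203) + (13 - 2*(-1)**2) = 270 + (13 - 2*1) = 270 + (13 - 2) = 270 + 11 = 281)
21*t = 21*281 = 5901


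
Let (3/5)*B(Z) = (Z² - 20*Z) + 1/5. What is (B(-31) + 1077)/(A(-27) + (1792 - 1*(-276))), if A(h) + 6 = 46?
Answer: 11137/6324 ≈ 1.7611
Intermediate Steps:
A(h) = 40 (A(h) = -6 + 46 = 40)
B(Z) = ⅓ - 100*Z/3 + 5*Z²/3 (B(Z) = 5*((Z² - 20*Z) + 1/5)/3 = 5*((Z² - 20*Z) + ⅕)/3 = 5*(⅕ + Z² - 20*Z)/3 = ⅓ - 100*Z/3 + 5*Z²/3)
(B(-31) + 1077)/(A(-27) + (1792 - 1*(-276))) = ((⅓ - 100/3*(-31) + (5/3)*(-31)²) + 1077)/(40 + (1792 - 1*(-276))) = ((⅓ + 3100/3 + (5/3)*961) + 1077)/(40 + (1792 + 276)) = ((⅓ + 3100/3 + 4805/3) + 1077)/(40 + 2068) = (7906/3 + 1077)/2108 = (11137/3)*(1/2108) = 11137/6324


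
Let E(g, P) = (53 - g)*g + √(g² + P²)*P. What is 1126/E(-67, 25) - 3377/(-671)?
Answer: 1831148701/374816635 - 563*√5114/1228907 ≈ 4.8527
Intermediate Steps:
E(g, P) = P*√(P² + g²) + g*(53 - g) (E(g, P) = g*(53 - g) + √(P² + g²)*P = g*(53 - g) + P*√(P² + g²) = P*√(P² + g²) + g*(53 - g))
1126/E(-67, 25) - 3377/(-671) = 1126/(-1*(-67)² + 53*(-67) + 25*√(25² + (-67)²)) - 3377/(-671) = 1126/(-1*4489 - 3551 + 25*√(625 + 4489)) - 3377*(-1/671) = 1126/(-4489 - 3551 + 25*√5114) + 307/61 = 1126/(-8040 + 25*√5114) + 307/61 = 307/61 + 1126/(-8040 + 25*√5114)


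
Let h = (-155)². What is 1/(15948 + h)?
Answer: 1/39973 ≈ 2.5017e-5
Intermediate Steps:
h = 24025
1/(15948 + h) = 1/(15948 + 24025) = 1/39973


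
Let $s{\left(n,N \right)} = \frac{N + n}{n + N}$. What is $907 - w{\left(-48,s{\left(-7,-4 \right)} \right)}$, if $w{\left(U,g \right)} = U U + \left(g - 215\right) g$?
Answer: $-1183$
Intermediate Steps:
$s{\left(n,N \right)} = 1$ ($s{\left(n,N \right)} = \frac{N + n}{N + n} = 1$)
$w{\left(U,g \right)} = U^{2} + g \left(-215 + g\right)$ ($w{\left(U,g \right)} = U^{2} + \left(-215 + g\right) g = U^{2} + g \left(-215 + g\right)$)
$907 - w{\left(-48,s{\left(-7,-4 \right)} \right)} = 907 - \left(\left(-48\right)^{2} + 1^{2} - 215\right) = 907 - \left(2304 + 1 - 215\right) = 907 - 2090 = -1183$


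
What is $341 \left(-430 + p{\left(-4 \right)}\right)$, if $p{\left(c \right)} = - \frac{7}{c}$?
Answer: $- \frac{584133}{4} \approx -1.4603 \cdot 10^{5}$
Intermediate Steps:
$341 \left(-430 + p{\left(-4 \right)}\right) = 341 \left(-430 - \frac{7}{-4}\right) = 341 \left(-430 - - \frac{7}{4}\right) = 341 \left(-430 + \frac{7}{4}\right) = 341 \left(- \frac{1713}{4}\right) = - \frac{584133}{4}$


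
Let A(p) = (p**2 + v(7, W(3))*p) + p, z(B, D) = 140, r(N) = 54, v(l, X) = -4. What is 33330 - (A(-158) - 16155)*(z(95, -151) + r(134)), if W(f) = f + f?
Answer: -1767572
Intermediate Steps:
W(f) = 2*f
A(p) = p**2 - 3*p (A(p) = (p**2 - 4*p) + p = p**2 - 3*p)
33330 - (A(-158) - 16155)*(z(95, -151) + r(134)) = 33330 - (-158*(-3 - 158) - 16155)*(140 + 54) = 33330 - (-158*(-161) - 16155)*194 = 33330 - (25438 - 16155)*194 = 33330 - 9283*194 = 33330 - 1*1800902 = 33330 - 1800902 = -1767572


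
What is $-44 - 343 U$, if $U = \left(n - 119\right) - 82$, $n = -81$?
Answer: $96682$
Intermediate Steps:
$U = -282$ ($U = \left(-81 - 119\right) - 82 = -200 - 82 = -282$)
$-44 - 343 U = -44 - -96726 = -44 + 96726 = 96682$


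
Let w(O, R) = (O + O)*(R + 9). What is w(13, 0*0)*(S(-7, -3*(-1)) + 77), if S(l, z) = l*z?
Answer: 13104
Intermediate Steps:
w(O, R) = 2*O*(9 + R) (w(O, R) = (2*O)*(9 + R) = 2*O*(9 + R))
w(13, 0*0)*(S(-7, -3*(-1)) + 77) = (2*13*(9 + 0*0))*(-(-21)*(-1) + 77) = (2*13*(9 + 0))*(-7*3 + 77) = (2*13*9)*(-21 + 77) = 234*56 = 13104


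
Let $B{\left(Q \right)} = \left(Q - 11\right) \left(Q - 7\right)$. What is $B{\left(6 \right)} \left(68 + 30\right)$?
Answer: $490$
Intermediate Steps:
$B{\left(Q \right)} = \left(-11 + Q\right) \left(-7 + Q\right)$
$B{\left(6 \right)} \left(68 + 30\right) = \left(77 + 6^{2} - 108\right) \left(68 + 30\right) = \left(77 + 36 - 108\right) 98 = 5 \cdot 98 = 490$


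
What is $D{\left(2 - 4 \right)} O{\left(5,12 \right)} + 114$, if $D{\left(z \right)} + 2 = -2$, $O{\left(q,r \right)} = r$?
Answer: $66$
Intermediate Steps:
$D{\left(z \right)} = -4$ ($D{\left(z \right)} = -2 - 2 = -4$)
$D{\left(2 - 4 \right)} O{\left(5,12 \right)} + 114 = \left(-4\right) 12 + 114 = -48 + 114 = 66$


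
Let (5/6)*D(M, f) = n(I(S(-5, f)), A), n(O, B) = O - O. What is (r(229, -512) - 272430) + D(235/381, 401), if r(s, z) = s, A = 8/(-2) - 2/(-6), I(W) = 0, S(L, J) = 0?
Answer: -272201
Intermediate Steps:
A = -11/3 (A = 8*(-1/2) - 2*(-1/6) = -4 + 1/3 = -11/3 ≈ -3.6667)
n(O, B) = 0
D(M, f) = 0 (D(M, f) = (6/5)*0 = 0)
(r(229, -512) - 272430) + D(235/381, 401) = (229 - 272430) + 0 = -272201 + 0 = -272201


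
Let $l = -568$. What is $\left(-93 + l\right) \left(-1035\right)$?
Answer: $684135$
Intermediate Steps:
$\left(-93 + l\right) \left(-1035\right) = \left(-93 - 568\right) \left(-1035\right) = \left(-661\right) \left(-1035\right) = 684135$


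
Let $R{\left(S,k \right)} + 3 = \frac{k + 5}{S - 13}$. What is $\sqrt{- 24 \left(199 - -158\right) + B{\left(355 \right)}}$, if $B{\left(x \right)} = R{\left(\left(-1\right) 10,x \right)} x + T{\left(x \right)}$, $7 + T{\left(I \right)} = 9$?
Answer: $\frac{i \sqrt{8034199}}{23} \approx 123.24 i$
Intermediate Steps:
$R{\left(S,k \right)} = -3 + \frac{5 + k}{-13 + S}$ ($R{\left(S,k \right)} = -3 + \frac{k + 5}{S - 13} = -3 + \frac{5 + k}{-13 + S}$)
$T{\left(I \right)} = 2$ ($T{\left(I \right)} = -7 + 9 = 2$)
$B{\left(x \right)} = 2 + x \left(- \frac{74}{23} - \frac{x}{23}\right)$ ($B{\left(x \right)} = \frac{44 + x - 3 \left(\left(-1\right) 10\right)}{-13 - 10} x + 2 = \frac{44 + x - -30}{-13 - 10} x + 2 = \frac{44 + x + 30}{-23} x + 2 = - \frac{74 + x}{23} x + 2 = \left(- \frac{74}{23} - \frac{x}{23}\right) x + 2 = x \left(- \frac{74}{23} - \frac{x}{23}\right) + 2 = 2 + x \left(- \frac{74}{23} - \frac{x}{23}\right)$)
$\sqrt{- 24 \left(199 - -158\right) + B{\left(355 \right)}} = \sqrt{- 24 \left(199 - -158\right) + \left(2 - \frac{355 \left(74 + 355\right)}{23}\right)} = \sqrt{- 24 \left(199 + 158\right) + \left(2 - \frac{355}{23} \cdot 429\right)} = \sqrt{\left(-24\right) 357 + \left(2 - \frac{152295}{23}\right)} = \sqrt{-8568 - \frac{152249}{23}} = \sqrt{- \frac{349313}{23}} = \frac{i \sqrt{8034199}}{23}$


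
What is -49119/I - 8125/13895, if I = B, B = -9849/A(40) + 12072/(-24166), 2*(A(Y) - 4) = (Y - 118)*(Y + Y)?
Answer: -1713179195438701/92816090563 ≈ -18458.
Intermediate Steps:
A(Y) = 4 + Y*(-118 + Y) (A(Y) = 4 + ((Y - 118)*(Y + Y))/2 = 4 + ((-118 + Y)*(2*Y))/2 = 4 + (2*Y*(-118 + Y))/2 = 4 + Y*(-118 + Y))
B = 100197291/37650628 (B = -9849/(4 + 40² - 118*40) + 12072/(-24166) = -9849/(4 + 1600 - 4720) + 12072*(-1/24166) = -9849/(-3116) - 6036/12083 = -9849*(-1/3116) - 6036/12083 = 9849/3116 - 6036/12083 = 100197291/37650628 ≈ 2.6612)
I = 100197291/37650628 ≈ 2.6612
-49119/I - 8125/13895 = -49119/100197291/37650628 - 8125/13895 = -49119*37650628/100197291 - 8125*1/13895 = -616453732244/33399097 - 1625/2779 = -1713179195438701/92816090563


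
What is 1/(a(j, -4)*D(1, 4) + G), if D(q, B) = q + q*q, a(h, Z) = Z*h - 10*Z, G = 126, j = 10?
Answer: 1/126 ≈ 0.0079365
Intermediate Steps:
a(h, Z) = -10*Z + Z*h
D(q, B) = q + q²
1/(a(j, -4)*D(1, 4) + G) = 1/((-4*(-10 + 10))*(1*(1 + 1)) + 126) = 1/((-4*0)*(1*2) + 126) = 1/(0*2 + 126) = 1/(0 + 126) = 1/126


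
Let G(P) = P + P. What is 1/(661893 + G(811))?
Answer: 1/663515 ≈ 1.5071e-6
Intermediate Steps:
G(P) = 2*P
1/(661893 + G(811)) = 1/(661893 + 2*811) = 1/(661893 + 1622) = 1/663515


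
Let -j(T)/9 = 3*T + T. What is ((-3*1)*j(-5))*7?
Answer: -3780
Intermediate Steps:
j(T) = -36*T (j(T) = -9*(3*T + T) = -36*T)
((-3*1)*j(-5))*7 = ((-3*1)*(-36*(-5)))*7 = -3*180*7 = -540*7 = -3780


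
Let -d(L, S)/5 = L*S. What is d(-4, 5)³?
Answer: 1000000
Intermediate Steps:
d(L, S) = -5*L*S
d(-4, 5)³ = (-5*(-4)*5)³ = 100³ = 1000000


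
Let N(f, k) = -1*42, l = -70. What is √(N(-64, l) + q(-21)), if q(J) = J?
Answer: 3*I*√7 ≈ 7.9373*I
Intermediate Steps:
N(f, k) = -42
√(N(-64, l) + q(-21)) = √(-42 - 21) = √(-63) = 3*I*√7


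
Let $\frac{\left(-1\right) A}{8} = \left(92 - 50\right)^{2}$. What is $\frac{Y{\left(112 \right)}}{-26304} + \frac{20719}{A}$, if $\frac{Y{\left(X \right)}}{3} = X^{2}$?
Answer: $- \frac{5604455}{1933344} \approx -2.8988$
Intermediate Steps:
$Y{\left(X \right)} = 3 X^{2}$
$A = -14112$ ($A = - 8 \left(92 - 50\right)^{2} = - 8 \cdot 42^{2} = \left(-8\right) 1764 = -14112$)
$\frac{Y{\left(112 \right)}}{-26304} + \frac{20719}{A} = \frac{3 \cdot 112^{2}}{-26304} + \frac{20719}{-14112} = 3 \cdot 12544 \left(- \frac{1}{26304}\right) + 20719 \left(- \frac{1}{14112}\right) = 37632 \left(- \frac{1}{26304}\right) - \frac{20719}{14112} = - \frac{196}{137} - \frac{20719}{14112} = - \frac{5604455}{1933344}$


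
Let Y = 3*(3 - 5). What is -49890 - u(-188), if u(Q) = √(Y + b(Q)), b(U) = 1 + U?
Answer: -49890 - I*√193 ≈ -49890.0 - 13.892*I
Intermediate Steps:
Y = -6 (Y = 3*(-2) = -6)
u(Q) = √(-5 + Q) (u(Q) = √(-6 + (1 + Q)) = √(-5 + Q))
-49890 - u(-188) = -49890 - √(-5 - 188) = -49890 - √(-193) = -49890 - I*√193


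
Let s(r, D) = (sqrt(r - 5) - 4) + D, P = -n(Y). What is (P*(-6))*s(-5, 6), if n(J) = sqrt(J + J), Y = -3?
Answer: -12*sqrt(15) + 12*I*sqrt(6) ≈ -46.476 + 29.394*I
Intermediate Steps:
n(J) = sqrt(2)*sqrt(J) (n(J) = sqrt(2*J) = sqrt(2)*sqrt(J))
P = -I*sqrt(6) (P = -sqrt(2)*sqrt(-3) = -sqrt(2)*I*sqrt(3) = -I*sqrt(6) ≈ -2.4495*I)
s(r, D) = -4 + D + sqrt(-5 + r) (s(r, D) = (sqrt(-5 + r) - 4) + D = (-4 + sqrt(-5 + r)) + D = -4 + D + sqrt(-5 + r))
(P*(-6))*s(-5, 6) = (-I*sqrt(6)*(-6))*(-4 + 6 + sqrt(-5 - 5)) = (6*I*sqrt(6))*(-4 + 6 + sqrt(-10)) = (6*I*sqrt(6))*(-4 + 6 + I*sqrt(10)) = (6*I*sqrt(6))*(2 + I*sqrt(10)) = 6*I*sqrt(6)*(2 + I*sqrt(10))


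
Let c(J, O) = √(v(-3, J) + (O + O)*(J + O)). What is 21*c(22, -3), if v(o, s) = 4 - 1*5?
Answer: 21*I*√115 ≈ 225.2*I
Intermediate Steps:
v(o, s) = -1 (v(o, s) = 4 - 5 = -1)
c(J, O) = √(-1 + 2*O*(J + O)) (c(J, O) = √(-1 + (O + O)*(J + O)) = √(-1 + (2*O)*(J + O)) = √(-1 + 2*O*(J + O)))
21*c(22, -3) = 21*√(-1 + 2*(-3)² + 2*22*(-3)) = 21*√(-1 + 2*9 - 132) = 21*√(-1 + 18 - 132) = 21*√(-115) = 21*(I*√115) = 21*I*√115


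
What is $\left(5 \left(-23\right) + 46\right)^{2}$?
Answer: $4761$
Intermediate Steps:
$\left(5 \left(-23\right) + 46\right)^{2} = \left(-115 + 46\right)^{2} = \left(-69\right)^{2} = 4761$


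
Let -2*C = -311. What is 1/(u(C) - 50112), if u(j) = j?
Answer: -2/99913 ≈ -2.0017e-5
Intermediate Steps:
C = 311/2 (C = -1/2*(-311) = 311/2 ≈ 155.50)
1/(u(C) - 50112) = 1/(311/2 - 50112) = 1/(-99913/2) = -2/99913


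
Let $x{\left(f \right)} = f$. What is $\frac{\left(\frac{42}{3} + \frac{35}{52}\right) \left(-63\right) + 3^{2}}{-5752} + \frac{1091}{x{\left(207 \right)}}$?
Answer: $\frac{336175871}{61914528} \approx 5.4297$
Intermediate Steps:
$\frac{\left(\frac{42}{3} + \frac{35}{52}\right) \left(-63\right) + 3^{2}}{-5752} + \frac{1091}{x{\left(207 \right)}} = \frac{\left(\frac{42}{3} + \frac{35}{52}\right) \left(-63\right) + 3^{2}}{-5752} + \frac{1091}{207} = \left(\left(42 \cdot \frac{1}{3} + 35 \cdot \frac{1}{52}\right) \left(-63\right) + 9\right) \left(- \frac{1}{5752}\right) + 1091 \cdot \frac{1}{207} = \left(\left(14 + \frac{35}{52}\right) \left(-63\right) + 9\right) \left(- \frac{1}{5752}\right) + \frac{1091}{207} = \left(\frac{763}{52} \left(-63\right) + 9\right) \left(- \frac{1}{5752}\right) + \frac{1091}{207} = \left(- \frac{48069}{52} + 9\right) \left(- \frac{1}{5752}\right) + \frac{1091}{207} = \left(- \frac{47601}{52}\right) \left(- \frac{1}{5752}\right) + \frac{1091}{207} = \frac{47601}{299104} + \frac{1091}{207} = \frac{336175871}{61914528}$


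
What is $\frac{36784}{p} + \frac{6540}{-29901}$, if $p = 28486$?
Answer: $\frac{152263324}{141959981} \approx 1.0726$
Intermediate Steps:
$\frac{36784}{p} + \frac{6540}{-29901} = \frac{36784}{28486} + \frac{6540}{-29901} = 36784 \cdot \frac{1}{28486} + 6540 \left(- \frac{1}{29901}\right) = \frac{18392}{14243} - \frac{2180}{9967} = \frac{152263324}{141959981}$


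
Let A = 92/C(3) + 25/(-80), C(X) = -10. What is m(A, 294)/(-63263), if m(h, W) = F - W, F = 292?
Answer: 2/63263 ≈ 3.1614e-5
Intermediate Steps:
A = -761/80 (A = 92/(-10) + 25/(-80) = 92*(-1/10) + 25*(-1/80) = -46/5 - 5/16 = -761/80 ≈ -9.5125)
m(h, W) = 292 - W
m(A, 294)/(-63263) = (292 - 1*294)/(-63263) = (292 - 294)*(-1/63263) = -2*(-1/63263) = 2/63263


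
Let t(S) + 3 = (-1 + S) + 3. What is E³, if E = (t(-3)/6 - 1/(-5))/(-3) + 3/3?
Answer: 140608/91125 ≈ 1.5430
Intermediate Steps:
t(S) = -1 + S (t(S) = -3 + ((-1 + S) + 3) = -3 + (2 + S) = -1 + S)
E = 52/45 (E = ((-1 - 3)/6 - 1/(-5))/(-3) + 3/3 = (-4*⅙ - 1*(-⅕))*(-⅓) + 3*(⅓) = (-⅔ + ⅕)*(-⅓) + 1 = -7/15*(-⅓) + 1 = 7/45 + 1 = 52/45 ≈ 1.1556)
E³ = (52/45)³ = 140608/91125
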